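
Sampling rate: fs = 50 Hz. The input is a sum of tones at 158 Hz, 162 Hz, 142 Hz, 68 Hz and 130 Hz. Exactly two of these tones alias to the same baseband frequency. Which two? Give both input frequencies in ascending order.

fs/2 = 25 Hz.
158 Hz mod fs = 8 Hz.
8 Hz ≤ fs/2 = 25 Hz, appears at 8 Hz.
162 Hz mod fs = 12 Hz.
12 Hz ≤ fs/2 = 25 Hz, appears at 12 Hz.
142 Hz mod fs = 42 Hz.
42 Hz > fs/2 = 25 Hz, folds to fs − 42 Hz = 8 Hz.
68 Hz mod fs = 18 Hz.
18 Hz ≤ fs/2 = 25 Hz, appears at 18 Hz.
130 Hz mod fs = 30 Hz.
30 Hz > fs/2 = 25 Hz, folds to fs − 30 Hz = 20 Hz.
142 Hz and 158 Hz both map to 8 Hz.

142 Hz, 158 Hz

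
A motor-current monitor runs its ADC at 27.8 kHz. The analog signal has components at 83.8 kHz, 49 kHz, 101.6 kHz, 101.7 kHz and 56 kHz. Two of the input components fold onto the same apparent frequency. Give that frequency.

fs/2 = 13.9 kHz.
83.8 kHz mod fs = 0.4 kHz.
0.4 kHz ≤ fs/2 = 13.9 kHz, appears at 0.4 kHz.
49 kHz mod fs = 21.2 kHz.
21.2 kHz > fs/2 = 13.9 kHz, folds to fs − 21.2 kHz = 6.6 kHz.
101.6 kHz mod fs = 18.2 kHz.
18.2 kHz > fs/2 = 13.9 kHz, folds to fs − 18.2 kHz = 9.6 kHz.
101.7 kHz mod fs = 18.3 kHz.
18.3 kHz > fs/2 = 13.9 kHz, folds to fs − 18.3 kHz = 9.5 kHz.
56 kHz mod fs = 0.4 kHz.
0.4 kHz ≤ fs/2 = 13.9 kHz, appears at 0.4 kHz.
56 kHz and 83.8 kHz both map to 0.4 kHz.

0.4 kHz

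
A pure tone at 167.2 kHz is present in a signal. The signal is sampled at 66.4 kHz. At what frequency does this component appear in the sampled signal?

32 kHz

167.2 kHz mod fs = 34.4 kHz.
34.4 kHz > fs/2 = 33.2 kHz, folds to fs − 34.4 kHz = 32 kHz.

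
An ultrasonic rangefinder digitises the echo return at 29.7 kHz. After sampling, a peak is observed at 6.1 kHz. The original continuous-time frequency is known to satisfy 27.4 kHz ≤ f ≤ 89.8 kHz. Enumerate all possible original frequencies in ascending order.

Frequencies that alias to 6.1 kHz are k·fs ± 6.1 kHz for integer k ≥ 0.
k=0: 6.1 kHz.
k=1: 23.6 kHz, 35.8 kHz.
k=2: 53.3 kHz, 65.5 kHz.
k=3: 83 kHz, 95.2 kHz.
k=4: 112.7 kHz, 124.9 kHz.
Within [27.4 kHz, 89.8 kHz]: 35.8 kHz, 53.3 kHz, 65.5 kHz, 83 kHz.

35.8 kHz, 53.3 kHz, 65.5 kHz, 83 kHz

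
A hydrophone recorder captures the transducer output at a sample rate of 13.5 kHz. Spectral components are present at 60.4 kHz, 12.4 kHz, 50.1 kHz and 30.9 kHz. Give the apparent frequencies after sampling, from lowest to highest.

1.1 kHz, 3.9 kHz, 6.4 kHz

fs/2 = 6.75 kHz.
60.4 kHz mod fs = 6.4 kHz.
6.4 kHz ≤ fs/2 = 6.75 kHz, appears at 6.4 kHz.
12.4 kHz > fs/2 = 6.75 kHz, folds to fs − 12.4 kHz = 1.1 kHz.
50.1 kHz mod fs = 9.6 kHz.
9.6 kHz > fs/2 = 6.75 kHz, folds to fs − 9.6 kHz = 3.9 kHz.
30.9 kHz mod fs = 3.9 kHz.
3.9 kHz ≤ fs/2 = 6.75 kHz, appears at 3.9 kHz.
Distinct values: {1.1 kHz, 3.9 kHz, 6.4 kHz}.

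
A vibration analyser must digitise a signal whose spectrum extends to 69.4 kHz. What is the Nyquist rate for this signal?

Nyquist rate = 2 × 69.4 kHz = 138.8 kHz.

138.8 kHz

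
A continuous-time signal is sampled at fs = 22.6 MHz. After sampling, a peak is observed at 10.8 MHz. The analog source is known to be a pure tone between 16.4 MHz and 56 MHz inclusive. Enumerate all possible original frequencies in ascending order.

33.4 MHz, 34.4 MHz, 56 MHz

Frequencies that alias to 10.8 MHz are k·fs ± 10.8 MHz for integer k ≥ 0.
k=0: 10.8 MHz.
k=1: 11.8 MHz, 33.4 MHz.
k=2: 34.4 MHz, 56 MHz.
k=3: 57 MHz, 78.6 MHz.
Within [16.4 MHz, 56 MHz]: 33.4 MHz, 34.4 MHz, 56 MHz.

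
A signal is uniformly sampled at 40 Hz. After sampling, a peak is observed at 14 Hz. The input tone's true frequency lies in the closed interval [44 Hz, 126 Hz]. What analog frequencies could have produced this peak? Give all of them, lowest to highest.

54 Hz, 66 Hz, 94 Hz, 106 Hz

Frequencies that alias to 14 Hz are k·fs ± 14 Hz for integer k ≥ 0.
k=0: 14 Hz.
k=1: 26 Hz, 54 Hz.
k=2: 66 Hz, 94 Hz.
k=3: 106 Hz, 134 Hz.
k=4: 146 Hz, 174 Hz.
Within [44 Hz, 126 Hz]: 54 Hz, 66 Hz, 94 Hz, 106 Hz.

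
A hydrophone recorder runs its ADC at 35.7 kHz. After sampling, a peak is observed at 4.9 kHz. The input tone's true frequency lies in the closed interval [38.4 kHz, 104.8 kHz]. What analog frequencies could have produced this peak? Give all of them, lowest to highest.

Frequencies that alias to 4.9 kHz are k·fs ± 4.9 kHz for integer k ≥ 0.
k=0: 4.9 kHz.
k=1: 30.8 kHz, 40.6 kHz.
k=2: 66.5 kHz, 76.3 kHz.
k=3: 102.2 kHz, 112 kHz.
k=4: 137.9 kHz, 147.7 kHz.
Within [38.4 kHz, 104.8 kHz]: 40.6 kHz, 66.5 kHz, 76.3 kHz, 102.2 kHz.

40.6 kHz, 66.5 kHz, 76.3 kHz, 102.2 kHz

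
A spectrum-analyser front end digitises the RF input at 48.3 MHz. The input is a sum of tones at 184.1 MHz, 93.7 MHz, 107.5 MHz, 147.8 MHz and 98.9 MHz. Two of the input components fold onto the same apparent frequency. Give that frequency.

2.9 MHz

fs/2 = 24.15 MHz.
184.1 MHz mod fs = 39.2 MHz.
39.2 MHz > fs/2 = 24.15 MHz, folds to fs − 39.2 MHz = 9.1 MHz.
93.7 MHz mod fs = 45.4 MHz.
45.4 MHz > fs/2 = 24.15 MHz, folds to fs − 45.4 MHz = 2.9 MHz.
107.5 MHz mod fs = 10.9 MHz.
10.9 MHz ≤ fs/2 = 24.15 MHz, appears at 10.9 MHz.
147.8 MHz mod fs = 2.9 MHz.
2.9 MHz ≤ fs/2 = 24.15 MHz, appears at 2.9 MHz.
98.9 MHz mod fs = 2.3 MHz.
2.3 MHz ≤ fs/2 = 24.15 MHz, appears at 2.3 MHz.
93.7 MHz and 147.8 MHz both map to 2.9 MHz.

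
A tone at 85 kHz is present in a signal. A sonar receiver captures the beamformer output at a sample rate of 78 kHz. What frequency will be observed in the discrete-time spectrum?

85 kHz mod fs = 7 kHz.
7 kHz ≤ fs/2 = 39 kHz, appears at 7 kHz.

7 kHz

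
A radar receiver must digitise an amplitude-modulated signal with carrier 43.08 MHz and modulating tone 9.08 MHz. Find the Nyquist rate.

104.32 MHz

AM sidebands sit at fc ± fm = 34 MHz and 52.16 MHz.
Highest-frequency component: 52.16 MHz.
Nyquist rate = 2 × 52.16 MHz = 104.32 MHz.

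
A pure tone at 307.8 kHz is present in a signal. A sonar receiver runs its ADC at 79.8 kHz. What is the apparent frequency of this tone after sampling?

307.8 kHz mod fs = 68.4 kHz.
68.4 kHz > fs/2 = 39.9 kHz, folds to fs − 68.4 kHz = 11.4 kHz.

11.4 kHz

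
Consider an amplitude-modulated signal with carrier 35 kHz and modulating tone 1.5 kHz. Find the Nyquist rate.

73 kHz

AM sidebands sit at fc ± fm = 33.5 kHz and 36.5 kHz.
Highest-frequency component: 36.5 kHz.
Nyquist rate = 2 × 36.5 kHz = 73 kHz.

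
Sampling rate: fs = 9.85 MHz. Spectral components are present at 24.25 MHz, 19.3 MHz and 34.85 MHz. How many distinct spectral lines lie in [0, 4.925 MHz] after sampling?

fs/2 = 4.925 MHz.
24.25 MHz mod fs = 4.55 MHz.
4.55 MHz ≤ fs/2 = 4.925 MHz, appears at 4.55 MHz.
19.3 MHz mod fs = 9.45 MHz.
9.45 MHz > fs/2 = 4.925 MHz, folds to fs − 9.45 MHz = 0.4 MHz.
34.85 MHz mod fs = 5.3 MHz.
5.3 MHz > fs/2 = 4.925 MHz, folds to fs − 5.3 MHz = 4.55 MHz.
Distinct values: {0.4 MHz, 4.55 MHz} → 2.

2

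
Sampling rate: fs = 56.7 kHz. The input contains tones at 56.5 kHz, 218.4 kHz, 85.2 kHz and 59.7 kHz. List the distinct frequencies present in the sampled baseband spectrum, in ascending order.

fs/2 = 28.35 kHz.
56.5 kHz > fs/2 = 28.35 kHz, folds to fs − 56.5 kHz = 0.2 kHz.
218.4 kHz mod fs = 48.3 kHz.
48.3 kHz > fs/2 = 28.35 kHz, folds to fs − 48.3 kHz = 8.4 kHz.
85.2 kHz mod fs = 28.5 kHz.
28.5 kHz > fs/2 = 28.35 kHz, folds to fs − 28.5 kHz = 28.2 kHz.
59.7 kHz mod fs = 3 kHz.
3 kHz ≤ fs/2 = 28.35 kHz, appears at 3 kHz.
Distinct values: {0.2 kHz, 3 kHz, 8.4 kHz, 28.2 kHz}.

0.2 kHz, 3 kHz, 8.4 kHz, 28.2 kHz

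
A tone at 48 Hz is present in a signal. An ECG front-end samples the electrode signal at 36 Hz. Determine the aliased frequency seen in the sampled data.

48 Hz mod fs = 12 Hz.
12 Hz ≤ fs/2 = 18 Hz, appears at 12 Hz.

12 Hz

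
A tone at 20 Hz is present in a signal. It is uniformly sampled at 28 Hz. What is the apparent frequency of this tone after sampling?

20 Hz > fs/2 = 14 Hz, folds to fs − 20 Hz = 8 Hz.

8 Hz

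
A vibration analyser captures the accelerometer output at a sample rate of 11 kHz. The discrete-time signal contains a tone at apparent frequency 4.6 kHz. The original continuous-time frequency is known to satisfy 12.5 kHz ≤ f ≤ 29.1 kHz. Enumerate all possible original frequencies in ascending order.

15.6 kHz, 17.4 kHz, 26.6 kHz, 28.4 kHz

Frequencies that alias to 4.6 kHz are k·fs ± 4.6 kHz for integer k ≥ 0.
k=0: 4.6 kHz.
k=1: 6.4 kHz, 15.6 kHz.
k=2: 17.4 kHz, 26.6 kHz.
k=3: 28.4 kHz, 37.6 kHz.
k=4: 39.4 kHz, 48.6 kHz.
Within [12.5 kHz, 29.1 kHz]: 15.6 kHz, 17.4 kHz, 26.6 kHz, 28.4 kHz.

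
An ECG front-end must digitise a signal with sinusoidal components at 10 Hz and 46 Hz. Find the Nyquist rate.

92 Hz

Highest-frequency component: 46 Hz.
Nyquist rate = 2 × 46 Hz = 92 Hz.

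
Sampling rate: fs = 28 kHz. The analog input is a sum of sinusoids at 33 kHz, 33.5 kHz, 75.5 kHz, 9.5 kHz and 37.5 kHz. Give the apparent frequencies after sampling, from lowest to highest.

fs/2 = 14 kHz.
33 kHz mod fs = 5 kHz.
5 kHz ≤ fs/2 = 14 kHz, appears at 5 kHz.
33.5 kHz mod fs = 5.5 kHz.
5.5 kHz ≤ fs/2 = 14 kHz, appears at 5.5 kHz.
75.5 kHz mod fs = 19.5 kHz.
19.5 kHz > fs/2 = 14 kHz, folds to fs − 19.5 kHz = 8.5 kHz.
9.5 kHz ≤ fs/2 = 14 kHz, passes unchanged.
37.5 kHz mod fs = 9.5 kHz.
9.5 kHz ≤ fs/2 = 14 kHz, appears at 9.5 kHz.
Distinct values: {5 kHz, 5.5 kHz, 8.5 kHz, 9.5 kHz}.

5 kHz, 5.5 kHz, 8.5 kHz, 9.5 kHz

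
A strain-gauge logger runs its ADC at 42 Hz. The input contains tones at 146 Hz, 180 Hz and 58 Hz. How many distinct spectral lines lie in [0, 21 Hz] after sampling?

3

fs/2 = 21 Hz.
146 Hz mod fs = 20 Hz.
20 Hz ≤ fs/2 = 21 Hz, appears at 20 Hz.
180 Hz mod fs = 12 Hz.
12 Hz ≤ fs/2 = 21 Hz, appears at 12 Hz.
58 Hz mod fs = 16 Hz.
16 Hz ≤ fs/2 = 21 Hz, appears at 16 Hz.
Distinct values: {12 Hz, 16 Hz, 20 Hz} → 3.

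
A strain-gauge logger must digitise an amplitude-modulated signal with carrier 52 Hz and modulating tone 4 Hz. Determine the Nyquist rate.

112 Hz

AM sidebands sit at fc ± fm = 48 Hz and 56 Hz.
Highest-frequency component: 56 Hz.
Nyquist rate = 2 × 56 Hz = 112 Hz.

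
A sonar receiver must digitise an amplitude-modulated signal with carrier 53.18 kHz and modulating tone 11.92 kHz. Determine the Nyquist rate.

AM sidebands sit at fc ± fm = 41.26 kHz and 65.1 kHz.
Highest-frequency component: 65.1 kHz.
Nyquist rate = 2 × 65.1 kHz = 130.2 kHz.

130.2 kHz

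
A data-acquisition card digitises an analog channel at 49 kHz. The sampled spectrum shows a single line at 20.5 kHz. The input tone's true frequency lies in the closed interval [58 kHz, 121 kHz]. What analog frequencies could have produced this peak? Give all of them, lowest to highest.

Frequencies that alias to 20.5 kHz are k·fs ± 20.5 kHz for integer k ≥ 0.
k=0: 20.5 kHz.
k=1: 28.5 kHz, 69.5 kHz.
k=2: 77.5 kHz, 118.5 kHz.
k=3: 126.5 kHz, 167.5 kHz.
Within [58 kHz, 121 kHz]: 69.5 kHz, 77.5 kHz, 118.5 kHz.

69.5 kHz, 77.5 kHz, 118.5 kHz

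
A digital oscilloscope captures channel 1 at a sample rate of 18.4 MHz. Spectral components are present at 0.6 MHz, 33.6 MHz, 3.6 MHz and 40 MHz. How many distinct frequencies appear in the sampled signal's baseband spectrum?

3

fs/2 = 9.2 MHz.
0.6 MHz ≤ fs/2 = 9.2 MHz, passes unchanged.
33.6 MHz mod fs = 15.2 MHz.
15.2 MHz > fs/2 = 9.2 MHz, folds to fs − 15.2 MHz = 3.2 MHz.
3.6 MHz ≤ fs/2 = 9.2 MHz, passes unchanged.
40 MHz mod fs = 3.2 MHz.
3.2 MHz ≤ fs/2 = 9.2 MHz, appears at 3.2 MHz.
Distinct values: {0.6 MHz, 3.2 MHz, 3.6 MHz} → 3.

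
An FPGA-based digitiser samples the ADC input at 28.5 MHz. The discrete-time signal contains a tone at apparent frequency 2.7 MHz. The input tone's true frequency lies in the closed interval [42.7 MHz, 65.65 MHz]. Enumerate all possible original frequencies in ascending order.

Frequencies that alias to 2.7 MHz are k·fs ± 2.7 MHz for integer k ≥ 0.
k=0: 2.7 MHz.
k=1: 25.8 MHz, 31.2 MHz.
k=2: 54.3 MHz, 59.7 MHz.
k=3: 82.8 MHz, 88.2 MHz.
Within [42.7 MHz, 65.65 MHz]: 54.3 MHz, 59.7 MHz.

54.3 MHz, 59.7 MHz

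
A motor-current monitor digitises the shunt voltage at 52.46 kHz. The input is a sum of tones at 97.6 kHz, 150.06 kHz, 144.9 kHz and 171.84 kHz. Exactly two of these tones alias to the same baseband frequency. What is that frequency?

7.32 kHz

fs/2 = 26.23 kHz.
97.6 kHz mod fs = 45.14 kHz.
45.14 kHz > fs/2 = 26.23 kHz, folds to fs − 45.14 kHz = 7.32 kHz.
150.06 kHz mod fs = 45.14 kHz.
45.14 kHz > fs/2 = 26.23 kHz, folds to fs − 45.14 kHz = 7.32 kHz.
144.9 kHz mod fs = 39.98 kHz.
39.98 kHz > fs/2 = 26.23 kHz, folds to fs − 39.98 kHz = 12.48 kHz.
171.84 kHz mod fs = 14.46 kHz.
14.46 kHz ≤ fs/2 = 26.23 kHz, appears at 14.46 kHz.
97.6 kHz and 150.06 kHz both map to 7.32 kHz.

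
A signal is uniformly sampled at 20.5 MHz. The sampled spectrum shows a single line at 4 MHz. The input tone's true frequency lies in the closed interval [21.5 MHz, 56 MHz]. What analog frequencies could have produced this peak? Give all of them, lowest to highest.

24.5 MHz, 37 MHz, 45 MHz

Frequencies that alias to 4 MHz are k·fs ± 4 MHz for integer k ≥ 0.
k=0: 4 MHz.
k=1: 16.5 MHz, 24.5 MHz.
k=2: 37 MHz, 45 MHz.
k=3: 57.5 MHz, 65.5 MHz.
Within [21.5 MHz, 56 MHz]: 24.5 MHz, 37 MHz, 45 MHz.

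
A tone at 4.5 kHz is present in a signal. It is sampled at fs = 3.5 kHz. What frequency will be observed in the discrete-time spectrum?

1 kHz

4.5 kHz mod fs = 1 kHz.
1 kHz ≤ fs/2 = 1.75 kHz, appears at 1 kHz.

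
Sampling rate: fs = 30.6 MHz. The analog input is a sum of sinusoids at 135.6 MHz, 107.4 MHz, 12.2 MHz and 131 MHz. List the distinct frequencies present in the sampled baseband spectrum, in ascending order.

fs/2 = 15.3 MHz.
135.6 MHz mod fs = 13.2 MHz.
13.2 MHz ≤ fs/2 = 15.3 MHz, appears at 13.2 MHz.
107.4 MHz mod fs = 15.6 MHz.
15.6 MHz > fs/2 = 15.3 MHz, folds to fs − 15.6 MHz = 15 MHz.
12.2 MHz ≤ fs/2 = 15.3 MHz, passes unchanged.
131 MHz mod fs = 8.6 MHz.
8.6 MHz ≤ fs/2 = 15.3 MHz, appears at 8.6 MHz.
Distinct values: {8.6 MHz, 12.2 MHz, 13.2 MHz, 15 MHz}.

8.6 MHz, 12.2 MHz, 13.2 MHz, 15 MHz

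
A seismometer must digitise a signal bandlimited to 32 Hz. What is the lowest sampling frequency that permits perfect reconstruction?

Nyquist rate = 2 × 32 Hz = 64 Hz.

64 Hz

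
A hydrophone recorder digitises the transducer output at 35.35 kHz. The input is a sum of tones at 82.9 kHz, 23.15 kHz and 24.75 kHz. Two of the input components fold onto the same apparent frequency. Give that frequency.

12.2 kHz

fs/2 = 17.675 kHz.
82.9 kHz mod fs = 12.2 kHz.
12.2 kHz ≤ fs/2 = 17.675 kHz, appears at 12.2 kHz.
23.15 kHz > fs/2 = 17.675 kHz, folds to fs − 23.15 kHz = 12.2 kHz.
24.75 kHz > fs/2 = 17.675 kHz, folds to fs − 24.75 kHz = 10.6 kHz.
23.15 kHz and 82.9 kHz both map to 12.2 kHz.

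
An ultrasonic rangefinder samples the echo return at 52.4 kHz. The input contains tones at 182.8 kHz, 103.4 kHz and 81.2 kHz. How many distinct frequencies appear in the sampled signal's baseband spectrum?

fs/2 = 26.2 kHz.
182.8 kHz mod fs = 25.6 kHz.
25.6 kHz ≤ fs/2 = 26.2 kHz, appears at 25.6 kHz.
103.4 kHz mod fs = 51 kHz.
51 kHz > fs/2 = 26.2 kHz, folds to fs − 51 kHz = 1.4 kHz.
81.2 kHz mod fs = 28.8 kHz.
28.8 kHz > fs/2 = 26.2 kHz, folds to fs − 28.8 kHz = 23.6 kHz.
Distinct values: {1.4 kHz, 23.6 kHz, 25.6 kHz} → 3.

3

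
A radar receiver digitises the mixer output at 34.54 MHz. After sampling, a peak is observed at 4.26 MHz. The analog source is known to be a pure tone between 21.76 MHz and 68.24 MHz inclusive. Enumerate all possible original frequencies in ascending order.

30.28 MHz, 38.8 MHz, 64.82 MHz

Frequencies that alias to 4.26 MHz are k·fs ± 4.26 MHz for integer k ≥ 0.
k=0: 4.26 MHz.
k=1: 30.28 MHz, 38.8 MHz.
k=2: 64.82 MHz, 73.34 MHz.
k=3: 99.36 MHz, 107.88 MHz.
Within [21.76 MHz, 68.24 MHz]: 30.28 MHz, 38.8 MHz, 64.82 MHz.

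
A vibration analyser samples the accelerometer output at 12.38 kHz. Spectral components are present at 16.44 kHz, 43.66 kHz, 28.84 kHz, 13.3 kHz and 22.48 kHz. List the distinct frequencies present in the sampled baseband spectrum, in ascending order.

fs/2 = 6.19 kHz.
16.44 kHz mod fs = 4.06 kHz.
4.06 kHz ≤ fs/2 = 6.19 kHz, appears at 4.06 kHz.
43.66 kHz mod fs = 6.52 kHz.
6.52 kHz > fs/2 = 6.19 kHz, folds to fs − 6.52 kHz = 5.86 kHz.
28.84 kHz mod fs = 4.08 kHz.
4.08 kHz ≤ fs/2 = 6.19 kHz, appears at 4.08 kHz.
13.3 kHz mod fs = 0.92 kHz.
0.92 kHz ≤ fs/2 = 6.19 kHz, appears at 0.92 kHz.
22.48 kHz mod fs = 10.1 kHz.
10.1 kHz > fs/2 = 6.19 kHz, folds to fs − 10.1 kHz = 2.28 kHz.
Distinct values: {0.92 kHz, 2.28 kHz, 4.06 kHz, 4.08 kHz, 5.86 kHz}.

0.92 kHz, 2.28 kHz, 4.06 kHz, 4.08 kHz, 5.86 kHz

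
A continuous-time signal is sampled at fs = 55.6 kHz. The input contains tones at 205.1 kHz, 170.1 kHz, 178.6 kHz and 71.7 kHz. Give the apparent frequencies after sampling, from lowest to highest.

3.3 kHz, 11.8 kHz, 16.1 kHz, 17.3 kHz

fs/2 = 27.8 kHz.
205.1 kHz mod fs = 38.3 kHz.
38.3 kHz > fs/2 = 27.8 kHz, folds to fs − 38.3 kHz = 17.3 kHz.
170.1 kHz mod fs = 3.3 kHz.
3.3 kHz ≤ fs/2 = 27.8 kHz, appears at 3.3 kHz.
178.6 kHz mod fs = 11.8 kHz.
11.8 kHz ≤ fs/2 = 27.8 kHz, appears at 11.8 kHz.
71.7 kHz mod fs = 16.1 kHz.
16.1 kHz ≤ fs/2 = 27.8 kHz, appears at 16.1 kHz.
Distinct values: {3.3 kHz, 11.8 kHz, 16.1 kHz, 17.3 kHz}.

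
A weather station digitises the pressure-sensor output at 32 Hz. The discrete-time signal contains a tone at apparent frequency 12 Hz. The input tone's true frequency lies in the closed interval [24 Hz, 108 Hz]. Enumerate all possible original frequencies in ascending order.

44 Hz, 52 Hz, 76 Hz, 84 Hz, 108 Hz

Frequencies that alias to 12 Hz are k·fs ± 12 Hz for integer k ≥ 0.
k=0: 12 Hz.
k=1: 20 Hz, 44 Hz.
k=2: 52 Hz, 76 Hz.
k=3: 84 Hz, 108 Hz.
k=4: 116 Hz, 140 Hz.
Within [24 Hz, 108 Hz]: 44 Hz, 52 Hz, 76 Hz, 84 Hz, 108 Hz.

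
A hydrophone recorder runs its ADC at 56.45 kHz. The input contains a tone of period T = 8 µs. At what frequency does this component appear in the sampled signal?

T = 8 µs → f = 1/T = 125 kHz.
125 kHz mod fs = 12.1 kHz.
12.1 kHz ≤ fs/2 = 28.225 kHz, appears at 12.1 kHz.

12.1 kHz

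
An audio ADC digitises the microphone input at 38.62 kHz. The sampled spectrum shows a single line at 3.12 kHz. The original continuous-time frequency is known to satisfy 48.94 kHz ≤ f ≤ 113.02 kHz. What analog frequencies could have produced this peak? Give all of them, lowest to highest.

Frequencies that alias to 3.12 kHz are k·fs ± 3.12 kHz for integer k ≥ 0.
k=0: 3.12 kHz.
k=1: 35.5 kHz, 41.74 kHz.
k=2: 74.12 kHz, 80.36 kHz.
k=3: 112.74 kHz, 118.98 kHz.
k=4: 151.36 kHz, 157.6 kHz.
Within [48.94 kHz, 113.02 kHz]: 74.12 kHz, 80.36 kHz, 112.74 kHz.

74.12 kHz, 80.36 kHz, 112.74 kHz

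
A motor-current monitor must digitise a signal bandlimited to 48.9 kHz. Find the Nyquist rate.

Nyquist rate = 2 × 48.9 kHz = 97.8 kHz.

97.8 kHz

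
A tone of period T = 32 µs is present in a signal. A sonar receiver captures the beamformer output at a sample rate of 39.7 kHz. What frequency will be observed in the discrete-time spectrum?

T = 32 µs → f = 1/T = 31.25 kHz.
31.25 kHz > fs/2 = 19.85 kHz, folds to fs − 31.25 kHz = 8.45 kHz.

8.45 kHz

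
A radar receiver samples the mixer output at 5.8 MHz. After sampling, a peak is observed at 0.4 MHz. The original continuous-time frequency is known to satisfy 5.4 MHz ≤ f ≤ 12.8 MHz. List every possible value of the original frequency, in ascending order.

Frequencies that alias to 0.4 MHz are k·fs ± 0.4 MHz for integer k ≥ 0.
k=0: 0.4 MHz.
k=1: 5.4 MHz, 6.2 MHz.
k=2: 11.2 MHz, 12 MHz.
k=3: 17 MHz, 17.8 MHz.
Within [5.4 MHz, 12.8 MHz]: 5.4 MHz, 6.2 MHz, 11.2 MHz, 12 MHz.

5.4 MHz, 6.2 MHz, 11.2 MHz, 12 MHz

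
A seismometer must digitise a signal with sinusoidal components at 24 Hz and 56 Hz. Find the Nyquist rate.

Highest-frequency component: 56 Hz.
Nyquist rate = 2 × 56 Hz = 112 Hz.

112 Hz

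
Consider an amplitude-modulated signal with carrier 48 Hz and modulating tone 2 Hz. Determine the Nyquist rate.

100 Hz

AM sidebands sit at fc ± fm = 46 Hz and 50 Hz.
Highest-frequency component: 50 Hz.
Nyquist rate = 2 × 50 Hz = 100 Hz.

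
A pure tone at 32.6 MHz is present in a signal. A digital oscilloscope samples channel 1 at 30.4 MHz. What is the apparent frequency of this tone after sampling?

2.2 MHz

32.6 MHz mod fs = 2.2 MHz.
2.2 MHz ≤ fs/2 = 15.2 MHz, appears at 2.2 MHz.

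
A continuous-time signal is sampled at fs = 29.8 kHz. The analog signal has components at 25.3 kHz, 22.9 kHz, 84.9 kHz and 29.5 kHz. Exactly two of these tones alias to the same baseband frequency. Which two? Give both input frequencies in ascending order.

fs/2 = 14.9 kHz.
25.3 kHz > fs/2 = 14.9 kHz, folds to fs − 25.3 kHz = 4.5 kHz.
22.9 kHz > fs/2 = 14.9 kHz, folds to fs − 22.9 kHz = 6.9 kHz.
84.9 kHz mod fs = 25.3 kHz.
25.3 kHz > fs/2 = 14.9 kHz, folds to fs − 25.3 kHz = 4.5 kHz.
29.5 kHz > fs/2 = 14.9 kHz, folds to fs − 29.5 kHz = 0.3 kHz.
25.3 kHz and 84.9 kHz both map to 4.5 kHz.

25.3 kHz, 84.9 kHz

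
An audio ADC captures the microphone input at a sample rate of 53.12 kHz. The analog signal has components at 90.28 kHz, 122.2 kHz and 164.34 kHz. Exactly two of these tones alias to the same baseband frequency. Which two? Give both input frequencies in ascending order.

fs/2 = 26.56 kHz.
90.28 kHz mod fs = 37.16 kHz.
37.16 kHz > fs/2 = 26.56 kHz, folds to fs − 37.16 kHz = 15.96 kHz.
122.2 kHz mod fs = 15.96 kHz.
15.96 kHz ≤ fs/2 = 26.56 kHz, appears at 15.96 kHz.
164.34 kHz mod fs = 4.98 kHz.
4.98 kHz ≤ fs/2 = 26.56 kHz, appears at 4.98 kHz.
90.28 kHz and 122.2 kHz both map to 15.96 kHz.

90.28 kHz, 122.2 kHz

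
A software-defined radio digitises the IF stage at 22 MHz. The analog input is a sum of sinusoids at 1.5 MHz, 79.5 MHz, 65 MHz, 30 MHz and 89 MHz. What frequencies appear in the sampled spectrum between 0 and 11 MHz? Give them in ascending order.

1 MHz, 1.5 MHz, 8 MHz, 8.5 MHz

fs/2 = 11 MHz.
1.5 MHz ≤ fs/2 = 11 MHz, passes unchanged.
79.5 MHz mod fs = 13.5 MHz.
13.5 MHz > fs/2 = 11 MHz, folds to fs − 13.5 MHz = 8.5 MHz.
65 MHz mod fs = 21 MHz.
21 MHz > fs/2 = 11 MHz, folds to fs − 21 MHz = 1 MHz.
30 MHz mod fs = 8 MHz.
8 MHz ≤ fs/2 = 11 MHz, appears at 8 MHz.
89 MHz mod fs = 1 MHz.
1 MHz ≤ fs/2 = 11 MHz, appears at 1 MHz.
Distinct values: {1 MHz, 1.5 MHz, 8 MHz, 8.5 MHz}.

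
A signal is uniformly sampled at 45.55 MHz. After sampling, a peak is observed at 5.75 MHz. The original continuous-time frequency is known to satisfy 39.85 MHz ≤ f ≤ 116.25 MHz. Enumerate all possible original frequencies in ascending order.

Frequencies that alias to 5.75 MHz are k·fs ± 5.75 MHz for integer k ≥ 0.
k=0: 5.75 MHz.
k=1: 39.8 MHz, 51.3 MHz.
k=2: 85.35 MHz, 96.85 MHz.
k=3: 130.9 MHz, 142.4 MHz.
Within [39.85 MHz, 116.25 MHz]: 51.3 MHz, 85.35 MHz, 96.85 MHz.

51.3 MHz, 85.35 MHz, 96.85 MHz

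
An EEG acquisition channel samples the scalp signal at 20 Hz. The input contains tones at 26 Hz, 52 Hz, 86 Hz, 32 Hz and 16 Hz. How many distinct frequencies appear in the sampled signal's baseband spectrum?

fs/2 = 10 Hz.
26 Hz mod fs = 6 Hz.
6 Hz ≤ fs/2 = 10 Hz, appears at 6 Hz.
52 Hz mod fs = 12 Hz.
12 Hz > fs/2 = 10 Hz, folds to fs − 12 Hz = 8 Hz.
86 Hz mod fs = 6 Hz.
6 Hz ≤ fs/2 = 10 Hz, appears at 6 Hz.
32 Hz mod fs = 12 Hz.
12 Hz > fs/2 = 10 Hz, folds to fs − 12 Hz = 8 Hz.
16 Hz > fs/2 = 10 Hz, folds to fs − 16 Hz = 4 Hz.
Distinct values: {4 Hz, 6 Hz, 8 Hz} → 3.

3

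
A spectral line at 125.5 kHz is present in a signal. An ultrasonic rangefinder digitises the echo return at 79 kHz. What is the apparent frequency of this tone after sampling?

125.5 kHz mod fs = 46.5 kHz.
46.5 kHz > fs/2 = 39.5 kHz, folds to fs − 46.5 kHz = 32.5 kHz.

32.5 kHz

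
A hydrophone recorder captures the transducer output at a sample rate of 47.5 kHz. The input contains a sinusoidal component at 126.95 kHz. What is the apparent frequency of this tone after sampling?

126.95 kHz mod fs = 31.95 kHz.
31.95 kHz > fs/2 = 23.75 kHz, folds to fs − 31.95 kHz = 15.55 kHz.

15.55 kHz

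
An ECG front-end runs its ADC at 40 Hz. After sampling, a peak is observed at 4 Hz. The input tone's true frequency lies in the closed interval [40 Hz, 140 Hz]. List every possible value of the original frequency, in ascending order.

Frequencies that alias to 4 Hz are k·fs ± 4 Hz for integer k ≥ 0.
k=0: 4 Hz.
k=1: 36 Hz, 44 Hz.
k=2: 76 Hz, 84 Hz.
k=3: 116 Hz, 124 Hz.
k=4: 156 Hz, 164 Hz.
Within [40 Hz, 140 Hz]: 44 Hz, 76 Hz, 84 Hz, 116 Hz, 124 Hz.

44 Hz, 76 Hz, 84 Hz, 116 Hz, 124 Hz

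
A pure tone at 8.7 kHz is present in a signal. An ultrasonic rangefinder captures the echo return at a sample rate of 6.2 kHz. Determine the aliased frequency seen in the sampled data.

8.7 kHz mod fs = 2.5 kHz.
2.5 kHz ≤ fs/2 = 3.1 kHz, appears at 2.5 kHz.

2.5 kHz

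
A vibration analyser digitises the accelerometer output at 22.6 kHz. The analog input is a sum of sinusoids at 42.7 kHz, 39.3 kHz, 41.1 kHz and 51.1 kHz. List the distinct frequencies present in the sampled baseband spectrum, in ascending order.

2.5 kHz, 4.1 kHz, 5.9 kHz

fs/2 = 11.3 kHz.
42.7 kHz mod fs = 20.1 kHz.
20.1 kHz > fs/2 = 11.3 kHz, folds to fs − 20.1 kHz = 2.5 kHz.
39.3 kHz mod fs = 16.7 kHz.
16.7 kHz > fs/2 = 11.3 kHz, folds to fs − 16.7 kHz = 5.9 kHz.
41.1 kHz mod fs = 18.5 kHz.
18.5 kHz > fs/2 = 11.3 kHz, folds to fs − 18.5 kHz = 4.1 kHz.
51.1 kHz mod fs = 5.9 kHz.
5.9 kHz ≤ fs/2 = 11.3 kHz, appears at 5.9 kHz.
Distinct values: {2.5 kHz, 4.1 kHz, 5.9 kHz}.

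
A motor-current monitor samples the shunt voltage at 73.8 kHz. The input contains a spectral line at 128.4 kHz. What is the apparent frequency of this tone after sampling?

128.4 kHz mod fs = 54.6 kHz.
54.6 kHz > fs/2 = 36.9 kHz, folds to fs − 54.6 kHz = 19.2 kHz.

19.2 kHz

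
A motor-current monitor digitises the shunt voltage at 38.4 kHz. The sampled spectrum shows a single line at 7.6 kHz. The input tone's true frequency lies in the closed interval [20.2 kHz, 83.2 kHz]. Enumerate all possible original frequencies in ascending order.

Frequencies that alias to 7.6 kHz are k·fs ± 7.6 kHz for integer k ≥ 0.
k=0: 7.6 kHz.
k=1: 30.8 kHz, 46 kHz.
k=2: 69.2 kHz, 84.4 kHz.
k=3: 107.6 kHz, 122.8 kHz.
Within [20.2 kHz, 83.2 kHz]: 30.8 kHz, 46 kHz, 69.2 kHz.

30.8 kHz, 46 kHz, 69.2 kHz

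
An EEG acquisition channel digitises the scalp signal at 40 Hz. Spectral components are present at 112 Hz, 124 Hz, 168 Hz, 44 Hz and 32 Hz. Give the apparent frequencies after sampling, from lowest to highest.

fs/2 = 20 Hz.
112 Hz mod fs = 32 Hz.
32 Hz > fs/2 = 20 Hz, folds to fs − 32 Hz = 8 Hz.
124 Hz mod fs = 4 Hz.
4 Hz ≤ fs/2 = 20 Hz, appears at 4 Hz.
168 Hz mod fs = 8 Hz.
8 Hz ≤ fs/2 = 20 Hz, appears at 8 Hz.
44 Hz mod fs = 4 Hz.
4 Hz ≤ fs/2 = 20 Hz, appears at 4 Hz.
32 Hz > fs/2 = 20 Hz, folds to fs − 32 Hz = 8 Hz.
Distinct values: {4 Hz, 8 Hz}.

4 Hz, 8 Hz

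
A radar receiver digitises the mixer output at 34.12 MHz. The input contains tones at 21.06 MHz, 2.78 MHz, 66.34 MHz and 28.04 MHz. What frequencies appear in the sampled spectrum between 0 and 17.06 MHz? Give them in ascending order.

1.9 MHz, 2.78 MHz, 6.08 MHz, 13.06 MHz

fs/2 = 17.06 MHz.
21.06 MHz > fs/2 = 17.06 MHz, folds to fs − 21.06 MHz = 13.06 MHz.
2.78 MHz ≤ fs/2 = 17.06 MHz, passes unchanged.
66.34 MHz mod fs = 32.22 MHz.
32.22 MHz > fs/2 = 17.06 MHz, folds to fs − 32.22 MHz = 1.9 MHz.
28.04 MHz > fs/2 = 17.06 MHz, folds to fs − 28.04 MHz = 6.08 MHz.
Distinct values: {1.9 MHz, 2.78 MHz, 6.08 MHz, 13.06 MHz}.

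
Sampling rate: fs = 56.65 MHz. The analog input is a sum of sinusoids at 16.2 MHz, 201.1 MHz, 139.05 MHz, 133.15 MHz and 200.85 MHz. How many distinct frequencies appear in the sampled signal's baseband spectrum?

fs/2 = 28.325 MHz.
16.2 MHz ≤ fs/2 = 28.325 MHz, passes unchanged.
201.1 MHz mod fs = 31.15 MHz.
31.15 MHz > fs/2 = 28.325 MHz, folds to fs − 31.15 MHz = 25.5 MHz.
139.05 MHz mod fs = 25.75 MHz.
25.75 MHz ≤ fs/2 = 28.325 MHz, appears at 25.75 MHz.
133.15 MHz mod fs = 19.85 MHz.
19.85 MHz ≤ fs/2 = 28.325 MHz, appears at 19.85 MHz.
200.85 MHz mod fs = 30.9 MHz.
30.9 MHz > fs/2 = 28.325 MHz, folds to fs − 30.9 MHz = 25.75 MHz.
Distinct values: {16.2 MHz, 19.85 MHz, 25.5 MHz, 25.75 MHz} → 4.

4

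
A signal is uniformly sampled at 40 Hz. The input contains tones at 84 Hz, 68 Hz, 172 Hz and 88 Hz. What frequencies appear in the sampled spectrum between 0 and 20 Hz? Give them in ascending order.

fs/2 = 20 Hz.
84 Hz mod fs = 4 Hz.
4 Hz ≤ fs/2 = 20 Hz, appears at 4 Hz.
68 Hz mod fs = 28 Hz.
28 Hz > fs/2 = 20 Hz, folds to fs − 28 Hz = 12 Hz.
172 Hz mod fs = 12 Hz.
12 Hz ≤ fs/2 = 20 Hz, appears at 12 Hz.
88 Hz mod fs = 8 Hz.
8 Hz ≤ fs/2 = 20 Hz, appears at 8 Hz.
Distinct values: {4 Hz, 8 Hz, 12 Hz}.

4 Hz, 8 Hz, 12 Hz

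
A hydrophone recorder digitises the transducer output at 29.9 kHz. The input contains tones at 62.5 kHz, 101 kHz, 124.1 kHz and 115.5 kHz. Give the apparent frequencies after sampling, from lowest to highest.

fs/2 = 14.95 kHz.
62.5 kHz mod fs = 2.7 kHz.
2.7 kHz ≤ fs/2 = 14.95 kHz, appears at 2.7 kHz.
101 kHz mod fs = 11.3 kHz.
11.3 kHz ≤ fs/2 = 14.95 kHz, appears at 11.3 kHz.
124.1 kHz mod fs = 4.5 kHz.
4.5 kHz ≤ fs/2 = 14.95 kHz, appears at 4.5 kHz.
115.5 kHz mod fs = 25.8 kHz.
25.8 kHz > fs/2 = 14.95 kHz, folds to fs − 25.8 kHz = 4.1 kHz.
Distinct values: {2.7 kHz, 4.1 kHz, 4.5 kHz, 11.3 kHz}.

2.7 kHz, 4.1 kHz, 4.5 kHz, 11.3 kHz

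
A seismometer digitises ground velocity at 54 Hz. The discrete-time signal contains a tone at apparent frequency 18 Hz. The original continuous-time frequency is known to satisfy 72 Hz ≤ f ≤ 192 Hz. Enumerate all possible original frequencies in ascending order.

72 Hz, 90 Hz, 126 Hz, 144 Hz, 180 Hz

Frequencies that alias to 18 Hz are k·fs ± 18 Hz for integer k ≥ 0.
k=0: 18 Hz.
k=1: 36 Hz, 72 Hz.
k=2: 90 Hz, 126 Hz.
k=3: 144 Hz, 180 Hz.
k=4: 198 Hz, 234 Hz.
Within [72 Hz, 192 Hz]: 72 Hz, 90 Hz, 126 Hz, 144 Hz, 180 Hz.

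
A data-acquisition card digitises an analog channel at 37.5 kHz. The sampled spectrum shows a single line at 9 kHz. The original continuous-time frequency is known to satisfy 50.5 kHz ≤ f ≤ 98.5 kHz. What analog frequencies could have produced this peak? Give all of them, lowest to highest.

Frequencies that alias to 9 kHz are k·fs ± 9 kHz for integer k ≥ 0.
k=0: 9 kHz.
k=1: 28.5 kHz, 46.5 kHz.
k=2: 66 kHz, 84 kHz.
k=3: 103.5 kHz, 121.5 kHz.
Within [50.5 kHz, 98.5 kHz]: 66 kHz, 84 kHz.

66 kHz, 84 kHz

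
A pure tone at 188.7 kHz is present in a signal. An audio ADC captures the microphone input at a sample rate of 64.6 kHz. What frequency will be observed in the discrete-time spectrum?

5.1 kHz

188.7 kHz mod fs = 59.5 kHz.
59.5 kHz > fs/2 = 32.3 kHz, folds to fs − 59.5 kHz = 5.1 kHz.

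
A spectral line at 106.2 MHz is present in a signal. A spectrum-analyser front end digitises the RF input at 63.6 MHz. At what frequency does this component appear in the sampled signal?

106.2 MHz mod fs = 42.6 MHz.
42.6 MHz > fs/2 = 31.8 MHz, folds to fs − 42.6 MHz = 21 MHz.

21 MHz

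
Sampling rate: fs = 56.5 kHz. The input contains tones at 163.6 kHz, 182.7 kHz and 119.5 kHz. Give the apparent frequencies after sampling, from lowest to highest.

5.9 kHz, 6.5 kHz, 13.2 kHz

fs/2 = 28.25 kHz.
163.6 kHz mod fs = 50.6 kHz.
50.6 kHz > fs/2 = 28.25 kHz, folds to fs − 50.6 kHz = 5.9 kHz.
182.7 kHz mod fs = 13.2 kHz.
13.2 kHz ≤ fs/2 = 28.25 kHz, appears at 13.2 kHz.
119.5 kHz mod fs = 6.5 kHz.
6.5 kHz ≤ fs/2 = 28.25 kHz, appears at 6.5 kHz.
Distinct values: {5.9 kHz, 6.5 kHz, 13.2 kHz}.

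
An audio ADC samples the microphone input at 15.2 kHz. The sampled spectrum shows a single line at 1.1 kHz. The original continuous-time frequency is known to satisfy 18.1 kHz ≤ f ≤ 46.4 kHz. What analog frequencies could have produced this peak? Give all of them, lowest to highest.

29.3 kHz, 31.5 kHz, 44.5 kHz

Frequencies that alias to 1.1 kHz are k·fs ± 1.1 kHz for integer k ≥ 0.
k=0: 1.1 kHz.
k=1: 14.1 kHz, 16.3 kHz.
k=2: 29.3 kHz, 31.5 kHz.
k=3: 44.5 kHz, 46.7 kHz.
k=4: 59.7 kHz, 61.9 kHz.
Within [18.1 kHz, 46.4 kHz]: 29.3 kHz, 31.5 kHz, 44.5 kHz.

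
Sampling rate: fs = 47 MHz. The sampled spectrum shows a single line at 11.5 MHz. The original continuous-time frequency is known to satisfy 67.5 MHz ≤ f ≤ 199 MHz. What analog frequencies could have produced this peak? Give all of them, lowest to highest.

Frequencies that alias to 11.5 MHz are k·fs ± 11.5 MHz for integer k ≥ 0.
k=0: 11.5 MHz.
k=1: 35.5 MHz, 58.5 MHz.
k=2: 82.5 MHz, 105.5 MHz.
k=3: 129.5 MHz, 152.5 MHz.
k=4: 176.5 MHz, 199.5 MHz.
k=5: 223.5 MHz, 246.5 MHz.
Within [67.5 MHz, 199 MHz]: 82.5 MHz, 105.5 MHz, 129.5 MHz, 152.5 MHz, 176.5 MHz.

82.5 MHz, 105.5 MHz, 129.5 MHz, 152.5 MHz, 176.5 MHz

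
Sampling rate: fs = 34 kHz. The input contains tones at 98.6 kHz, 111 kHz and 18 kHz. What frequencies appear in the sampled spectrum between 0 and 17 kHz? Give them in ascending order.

fs/2 = 17 kHz.
98.6 kHz mod fs = 30.6 kHz.
30.6 kHz > fs/2 = 17 kHz, folds to fs − 30.6 kHz = 3.4 kHz.
111 kHz mod fs = 9 kHz.
9 kHz ≤ fs/2 = 17 kHz, appears at 9 kHz.
18 kHz > fs/2 = 17 kHz, folds to fs − 18 kHz = 16 kHz.
Distinct values: {3.4 kHz, 9 kHz, 16 kHz}.

3.4 kHz, 9 kHz, 16 kHz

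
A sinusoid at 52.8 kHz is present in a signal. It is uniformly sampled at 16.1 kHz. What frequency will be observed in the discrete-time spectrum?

52.8 kHz mod fs = 4.5 kHz.
4.5 kHz ≤ fs/2 = 8.05 kHz, appears at 4.5 kHz.

4.5 kHz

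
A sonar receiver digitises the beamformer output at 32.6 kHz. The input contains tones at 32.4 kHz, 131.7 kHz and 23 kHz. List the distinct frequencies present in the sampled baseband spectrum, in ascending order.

fs/2 = 16.3 kHz.
32.4 kHz > fs/2 = 16.3 kHz, folds to fs − 32.4 kHz = 0.2 kHz.
131.7 kHz mod fs = 1.3 kHz.
1.3 kHz ≤ fs/2 = 16.3 kHz, appears at 1.3 kHz.
23 kHz > fs/2 = 16.3 kHz, folds to fs − 23 kHz = 9.6 kHz.
Distinct values: {0.2 kHz, 1.3 kHz, 9.6 kHz}.

0.2 kHz, 1.3 kHz, 9.6 kHz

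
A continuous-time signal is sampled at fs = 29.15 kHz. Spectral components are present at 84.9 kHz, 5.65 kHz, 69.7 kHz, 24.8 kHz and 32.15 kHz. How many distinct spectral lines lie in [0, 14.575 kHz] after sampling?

fs/2 = 14.575 kHz.
84.9 kHz mod fs = 26.6 kHz.
26.6 kHz > fs/2 = 14.575 kHz, folds to fs − 26.6 kHz = 2.55 kHz.
5.65 kHz ≤ fs/2 = 14.575 kHz, passes unchanged.
69.7 kHz mod fs = 11.4 kHz.
11.4 kHz ≤ fs/2 = 14.575 kHz, appears at 11.4 kHz.
24.8 kHz > fs/2 = 14.575 kHz, folds to fs − 24.8 kHz = 4.35 kHz.
32.15 kHz mod fs = 3 kHz.
3 kHz ≤ fs/2 = 14.575 kHz, appears at 3 kHz.
Distinct values: {2.55 kHz, 3 kHz, 4.35 kHz, 5.65 kHz, 11.4 kHz} → 5.

5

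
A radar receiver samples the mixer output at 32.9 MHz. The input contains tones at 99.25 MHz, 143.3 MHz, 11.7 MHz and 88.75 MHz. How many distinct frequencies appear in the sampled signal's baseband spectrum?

fs/2 = 16.45 MHz.
99.25 MHz mod fs = 0.55 MHz.
0.55 MHz ≤ fs/2 = 16.45 MHz, appears at 0.55 MHz.
143.3 MHz mod fs = 11.7 MHz.
11.7 MHz ≤ fs/2 = 16.45 MHz, appears at 11.7 MHz.
11.7 MHz ≤ fs/2 = 16.45 MHz, passes unchanged.
88.75 MHz mod fs = 22.95 MHz.
22.95 MHz > fs/2 = 16.45 MHz, folds to fs − 22.95 MHz = 9.95 MHz.
Distinct values: {0.55 MHz, 9.95 MHz, 11.7 MHz} → 3.

3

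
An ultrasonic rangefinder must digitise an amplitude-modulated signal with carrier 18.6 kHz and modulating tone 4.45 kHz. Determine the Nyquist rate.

46.1 kHz

AM sidebands sit at fc ± fm = 14.15 kHz and 23.05 kHz.
Highest-frequency component: 23.05 kHz.
Nyquist rate = 2 × 23.05 kHz = 46.1 kHz.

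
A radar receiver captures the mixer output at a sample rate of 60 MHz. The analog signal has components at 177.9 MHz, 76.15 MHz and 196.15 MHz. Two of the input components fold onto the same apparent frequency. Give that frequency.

fs/2 = 30 MHz.
177.9 MHz mod fs = 57.9 MHz.
57.9 MHz > fs/2 = 30 MHz, folds to fs − 57.9 MHz = 2.1 MHz.
76.15 MHz mod fs = 16.15 MHz.
16.15 MHz ≤ fs/2 = 30 MHz, appears at 16.15 MHz.
196.15 MHz mod fs = 16.15 MHz.
16.15 MHz ≤ fs/2 = 30 MHz, appears at 16.15 MHz.
76.15 MHz and 196.15 MHz both map to 16.15 MHz.

16.15 MHz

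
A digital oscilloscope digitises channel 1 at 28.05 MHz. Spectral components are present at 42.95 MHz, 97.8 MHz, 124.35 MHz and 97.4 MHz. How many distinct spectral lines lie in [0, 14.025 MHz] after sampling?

fs/2 = 14.025 MHz.
42.95 MHz mod fs = 14.9 MHz.
14.9 MHz > fs/2 = 14.025 MHz, folds to fs − 14.9 MHz = 13.15 MHz.
97.8 MHz mod fs = 13.65 MHz.
13.65 MHz ≤ fs/2 = 14.025 MHz, appears at 13.65 MHz.
124.35 MHz mod fs = 12.15 MHz.
12.15 MHz ≤ fs/2 = 14.025 MHz, appears at 12.15 MHz.
97.4 MHz mod fs = 13.25 MHz.
13.25 MHz ≤ fs/2 = 14.025 MHz, appears at 13.25 MHz.
Distinct values: {12.15 MHz, 13.15 MHz, 13.25 MHz, 13.65 MHz} → 4.

4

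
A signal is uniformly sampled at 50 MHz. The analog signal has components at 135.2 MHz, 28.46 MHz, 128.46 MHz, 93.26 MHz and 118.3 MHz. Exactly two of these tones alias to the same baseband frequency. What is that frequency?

21.54 MHz

fs/2 = 25 MHz.
135.2 MHz mod fs = 35.2 MHz.
35.2 MHz > fs/2 = 25 MHz, folds to fs − 35.2 MHz = 14.8 MHz.
28.46 MHz > fs/2 = 25 MHz, folds to fs − 28.46 MHz = 21.54 MHz.
128.46 MHz mod fs = 28.46 MHz.
28.46 MHz > fs/2 = 25 MHz, folds to fs − 28.46 MHz = 21.54 MHz.
93.26 MHz mod fs = 43.26 MHz.
43.26 MHz > fs/2 = 25 MHz, folds to fs − 43.26 MHz = 6.74 MHz.
118.3 MHz mod fs = 18.3 MHz.
18.3 MHz ≤ fs/2 = 25 MHz, appears at 18.3 MHz.
28.46 MHz and 128.46 MHz both map to 21.54 MHz.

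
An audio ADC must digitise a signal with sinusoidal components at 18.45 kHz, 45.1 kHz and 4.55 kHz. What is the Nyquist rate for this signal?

Highest-frequency component: 45.1 kHz.
Nyquist rate = 2 × 45.1 kHz = 90.2 kHz.

90.2 kHz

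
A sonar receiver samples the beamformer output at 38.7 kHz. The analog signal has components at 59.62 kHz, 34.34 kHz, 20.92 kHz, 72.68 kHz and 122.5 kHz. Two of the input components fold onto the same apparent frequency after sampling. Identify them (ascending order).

20.92 kHz, 59.62 kHz

fs/2 = 19.35 kHz.
59.62 kHz mod fs = 20.92 kHz.
20.92 kHz > fs/2 = 19.35 kHz, folds to fs − 20.92 kHz = 17.78 kHz.
34.34 kHz > fs/2 = 19.35 kHz, folds to fs − 34.34 kHz = 4.36 kHz.
20.92 kHz > fs/2 = 19.35 kHz, folds to fs − 20.92 kHz = 17.78 kHz.
72.68 kHz mod fs = 33.98 kHz.
33.98 kHz > fs/2 = 19.35 kHz, folds to fs − 33.98 kHz = 4.72 kHz.
122.5 kHz mod fs = 6.4 kHz.
6.4 kHz ≤ fs/2 = 19.35 kHz, appears at 6.4 kHz.
20.92 kHz and 59.62 kHz both map to 17.78 kHz.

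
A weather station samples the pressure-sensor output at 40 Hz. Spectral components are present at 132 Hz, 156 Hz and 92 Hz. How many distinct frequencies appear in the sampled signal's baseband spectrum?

fs/2 = 20 Hz.
132 Hz mod fs = 12 Hz.
12 Hz ≤ fs/2 = 20 Hz, appears at 12 Hz.
156 Hz mod fs = 36 Hz.
36 Hz > fs/2 = 20 Hz, folds to fs − 36 Hz = 4 Hz.
92 Hz mod fs = 12 Hz.
12 Hz ≤ fs/2 = 20 Hz, appears at 12 Hz.
Distinct values: {4 Hz, 12 Hz} → 2.

2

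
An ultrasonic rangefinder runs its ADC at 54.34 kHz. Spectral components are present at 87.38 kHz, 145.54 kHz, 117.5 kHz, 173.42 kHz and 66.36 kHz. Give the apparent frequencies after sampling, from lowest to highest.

fs/2 = 27.17 kHz.
87.38 kHz mod fs = 33.04 kHz.
33.04 kHz > fs/2 = 27.17 kHz, folds to fs − 33.04 kHz = 21.3 kHz.
145.54 kHz mod fs = 36.86 kHz.
36.86 kHz > fs/2 = 27.17 kHz, folds to fs − 36.86 kHz = 17.48 kHz.
117.5 kHz mod fs = 8.82 kHz.
8.82 kHz ≤ fs/2 = 27.17 kHz, appears at 8.82 kHz.
173.42 kHz mod fs = 10.4 kHz.
10.4 kHz ≤ fs/2 = 27.17 kHz, appears at 10.4 kHz.
66.36 kHz mod fs = 12.02 kHz.
12.02 kHz ≤ fs/2 = 27.17 kHz, appears at 12.02 kHz.
Distinct values: {8.82 kHz, 10.4 kHz, 12.02 kHz, 17.48 kHz, 21.3 kHz}.

8.82 kHz, 10.4 kHz, 12.02 kHz, 17.48 kHz, 21.3 kHz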